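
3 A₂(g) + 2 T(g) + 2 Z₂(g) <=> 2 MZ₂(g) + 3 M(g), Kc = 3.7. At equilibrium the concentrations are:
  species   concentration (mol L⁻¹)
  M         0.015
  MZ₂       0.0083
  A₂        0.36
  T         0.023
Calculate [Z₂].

[Z₂] = 0.0016 mol L⁻¹

At equilibrium, Kc = [MZ₂]²·[M]³ / ([A₂]³·[T]²·[Z₂]²) = 3.7.
(0.0083)²·(0.015)³ / ((0.36)³·(0.023)²·([Z₂])²) = 3.7
[Z₂]² = 2.55e-6 ⇒ [Z₂] = 0.0016 mol L⁻¹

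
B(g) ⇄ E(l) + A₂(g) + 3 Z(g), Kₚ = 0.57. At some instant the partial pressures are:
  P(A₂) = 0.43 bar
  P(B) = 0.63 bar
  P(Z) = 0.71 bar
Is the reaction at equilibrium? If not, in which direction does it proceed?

(E is a pure liquid — omitted from Qₚ.)
Qₚ = P(A₂)·P(Z)³ / P(B) = (0.43)·(0.71)³ / (0.63) = 0.24
Qₚ = 0.24 < Kₚ = 0.57, so the forward reaction proceeds.

forward (toward products)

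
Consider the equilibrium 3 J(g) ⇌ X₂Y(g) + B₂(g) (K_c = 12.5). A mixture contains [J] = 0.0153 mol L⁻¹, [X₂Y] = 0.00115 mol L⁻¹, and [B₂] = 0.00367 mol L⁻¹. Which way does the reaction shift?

toward products

Q_c = [X₂Y]·[B₂] / [J]³ = (0.00115)·(0.00367) / (0.0153)³ = 1.18
Q_c = 1.18 < K_c = 12.5, so the forward reaction proceeds.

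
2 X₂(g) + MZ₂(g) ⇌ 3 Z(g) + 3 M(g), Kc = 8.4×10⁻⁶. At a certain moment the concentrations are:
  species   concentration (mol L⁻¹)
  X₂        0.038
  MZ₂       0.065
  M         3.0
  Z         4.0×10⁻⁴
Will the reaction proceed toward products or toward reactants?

to the left

Qc = [Z]³·[M]³ / ([X₂]²·[MZ₂]) = (4.0×10⁻⁴)³·(3.0)³ / ((0.038)²·(0.065)) = 1.8×10⁻⁵
Qc = 1.8×10⁻⁵ > Kc = 8.4×10⁻⁶, so the reverse reaction proceeds.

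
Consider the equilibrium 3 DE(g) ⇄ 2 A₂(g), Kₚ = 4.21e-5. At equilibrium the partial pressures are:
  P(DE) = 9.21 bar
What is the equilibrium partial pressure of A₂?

P(A₂) = 0.181 bar

At equilibrium, Kₚ = P(A₂)² / P(DE)³ = 4.21e-5.
(P(A₂))² / (9.21)³ = 4.21e-5
P(A₂)² = 0.0329 ⇒ P(A₂) = 0.181 bar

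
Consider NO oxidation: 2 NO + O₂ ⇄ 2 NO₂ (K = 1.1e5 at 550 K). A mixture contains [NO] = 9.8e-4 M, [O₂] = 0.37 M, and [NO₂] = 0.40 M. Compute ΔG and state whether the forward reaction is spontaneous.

ΔG = 6.44 kJ/mol; the forward reaction is non-spontaneous

Q = [NO₂]² / ([NO]²·[O₂]) = (0.40)² / ((9.8e-4)²·(0.37)) = 4.50e5
ΔG = RT ln(Q/K) = (8.314 J mol⁻¹ K⁻¹)(550 K) × ln(4.50e5/1.1e5)
   = (4.573 kJ/mol)(1.409) = 6.44 kJ/mol
ΔG > 0, so the forward reaction is non-spontaneous (proceeds in reverse).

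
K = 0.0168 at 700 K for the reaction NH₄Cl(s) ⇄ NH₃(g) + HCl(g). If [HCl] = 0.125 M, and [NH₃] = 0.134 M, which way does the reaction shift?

at equilibrium

(NH₄Cl is a pure solid — omitted from Q.)
Q = [NH₃]·[HCl] = (0.134)·(0.125) = 0.0168
Q = 0.0168 = K, so the system is already at equilibrium.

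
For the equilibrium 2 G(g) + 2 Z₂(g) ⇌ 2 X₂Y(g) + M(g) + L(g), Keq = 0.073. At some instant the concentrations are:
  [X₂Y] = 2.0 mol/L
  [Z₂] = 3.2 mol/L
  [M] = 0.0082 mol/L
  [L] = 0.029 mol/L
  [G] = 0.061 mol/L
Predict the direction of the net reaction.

to the right

Q = [X₂Y]²·[M]·[L] / ([G]²·[Z₂]²) = (2.0)²·(0.0082)·(0.029) / ((0.061)²·(3.2)²) = 0.025
Q = 0.025 < Keq = 0.073, so the forward reaction proceeds.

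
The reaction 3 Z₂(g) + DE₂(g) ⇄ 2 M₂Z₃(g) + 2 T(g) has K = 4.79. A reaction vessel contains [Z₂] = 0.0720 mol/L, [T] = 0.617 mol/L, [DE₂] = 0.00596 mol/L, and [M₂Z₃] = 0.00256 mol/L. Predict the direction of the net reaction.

forward (toward products)

Q = [M₂Z₃]²·[T]² / ([Z₂]³·[DE₂]) = (0.00256)²·(0.617)² / ((0.0720)³·(0.00596)) = 1.12
Q = 1.12 < K = 4.79, so the forward reaction proceeds.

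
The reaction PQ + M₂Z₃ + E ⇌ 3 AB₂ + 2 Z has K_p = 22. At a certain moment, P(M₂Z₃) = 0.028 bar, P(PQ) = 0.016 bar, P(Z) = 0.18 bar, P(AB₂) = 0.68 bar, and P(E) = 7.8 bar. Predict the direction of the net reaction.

toward products

Q_p = P(AB₂)³·P(Z)² / (P(PQ)·P(M₂Z₃)·P(E)) = (0.68)³·(0.18)² / ((0.016)·(0.028)·(7.8)) = 2.9
Q_p = 2.9 < K_p = 22, so the forward reaction proceeds.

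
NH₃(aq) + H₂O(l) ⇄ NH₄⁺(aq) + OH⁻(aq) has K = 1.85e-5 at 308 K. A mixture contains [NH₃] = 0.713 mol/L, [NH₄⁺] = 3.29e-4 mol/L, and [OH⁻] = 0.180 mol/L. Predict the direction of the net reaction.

reverse (toward reactants)

(H₂O is a pure liquid — omitted from Q.)
Q = [NH₄⁺]·[OH⁻] / [NH₃] = (3.29e-4)·(0.180) / (0.713) = 8.31e-5
Q = 8.31e-5 > K = 1.85e-5, so the reverse reaction proceeds.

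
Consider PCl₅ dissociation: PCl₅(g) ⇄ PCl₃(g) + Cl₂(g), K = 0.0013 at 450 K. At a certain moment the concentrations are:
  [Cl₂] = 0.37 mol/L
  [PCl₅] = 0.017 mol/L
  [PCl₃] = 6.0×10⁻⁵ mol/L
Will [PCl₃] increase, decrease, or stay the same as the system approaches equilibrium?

stay the same

Q = [PCl₃]·[Cl₂] / [PCl₅] = (6.0×10⁻⁵)·(0.37) / (0.017) = 0.0013
Q = 0.0013 = K; the system is at equilibrium.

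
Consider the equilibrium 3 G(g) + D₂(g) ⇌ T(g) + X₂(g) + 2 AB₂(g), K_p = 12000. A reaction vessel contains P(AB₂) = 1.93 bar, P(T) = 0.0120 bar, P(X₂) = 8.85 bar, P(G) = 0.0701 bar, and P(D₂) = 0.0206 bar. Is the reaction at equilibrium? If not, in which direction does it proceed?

toward reactants

Q_p = P(T)·P(X₂)·P(AB₂)² / (P(G)³·P(D₂)) = (0.0120)·(8.85)·(1.93)² / ((0.0701)³·(0.0206)) = 55700
Q_p = 55700 > K_p = 12000, so the reverse reaction proceeds.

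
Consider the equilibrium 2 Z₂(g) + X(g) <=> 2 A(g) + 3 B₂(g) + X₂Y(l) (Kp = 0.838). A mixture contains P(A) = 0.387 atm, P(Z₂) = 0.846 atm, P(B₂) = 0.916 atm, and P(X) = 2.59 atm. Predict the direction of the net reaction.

(X₂Y is a pure liquid — omitted from Qp.)
Qp = P(A)²·P(B₂)³ / (P(Z₂)²·P(X)) = (0.387)²·(0.916)³ / ((0.846)²·(2.59)) = 0.0621
Qp = 0.0621 < Kp = 0.838, so the forward reaction proceeds.

toward products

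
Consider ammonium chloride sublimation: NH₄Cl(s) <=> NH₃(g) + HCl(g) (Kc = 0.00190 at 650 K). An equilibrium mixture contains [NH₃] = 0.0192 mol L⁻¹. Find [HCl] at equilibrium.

[HCl] = 0.0990 mol L⁻¹

(NH₄Cl is a pure solid — omitted from Kc.)
At equilibrium, Kc = [NH₃]·[HCl] = 0.00190.
(0.0192)·([HCl]) = 0.00190
[HCl] = 0.0990 mol L⁻¹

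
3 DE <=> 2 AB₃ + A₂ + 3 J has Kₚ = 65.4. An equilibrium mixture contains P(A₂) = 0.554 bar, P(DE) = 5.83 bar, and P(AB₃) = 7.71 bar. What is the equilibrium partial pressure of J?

P(J) = 7.33 bar

At equilibrium, Kₚ = P(AB₃)²·P(A₂)·P(J)³ / P(DE)³ = 65.4.
(7.71)²·(0.554)·(P(J))³ / (5.83)³ = 65.4
P(J)³ = 394 ⇒ P(J) = 7.33 bar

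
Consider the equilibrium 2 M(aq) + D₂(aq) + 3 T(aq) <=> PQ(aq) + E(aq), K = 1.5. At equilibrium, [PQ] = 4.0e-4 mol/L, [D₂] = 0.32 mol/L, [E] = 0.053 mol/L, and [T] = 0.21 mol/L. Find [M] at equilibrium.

[M] = 0.069 mol/L

At equilibrium, K = [PQ]·[E] / ([M]²·[D₂]·[T]³) = 1.5.
(4.0e-4)·(0.053) / (([M])²·(0.32)·(0.21)³) = 1.5
[M]² = 0.00477 ⇒ [M] = 0.069 mol/L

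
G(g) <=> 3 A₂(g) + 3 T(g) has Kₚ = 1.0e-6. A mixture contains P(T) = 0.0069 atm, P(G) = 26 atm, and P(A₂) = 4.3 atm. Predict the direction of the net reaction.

neither direction; the system is at equilibrium

Qₚ = P(A₂)³·P(T)³ / P(G) = (4.3)³·(0.0069)³ / (26) = 1.0e-6
Qₚ = 1.0e-6 = Kₚ, so the system is already at equilibrium.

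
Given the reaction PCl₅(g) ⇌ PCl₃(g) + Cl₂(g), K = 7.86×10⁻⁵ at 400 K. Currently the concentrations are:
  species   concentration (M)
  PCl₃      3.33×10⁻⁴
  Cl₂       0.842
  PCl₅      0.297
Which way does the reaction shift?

reverse (toward reactants)

Q = [PCl₃]·[Cl₂] / [PCl₅] = (3.33×10⁻⁴)·(0.842) / (0.297) = 9.44×10⁻⁴
Q = 9.44×10⁻⁴ > K = 7.86×10⁻⁵, so the reverse reaction proceeds.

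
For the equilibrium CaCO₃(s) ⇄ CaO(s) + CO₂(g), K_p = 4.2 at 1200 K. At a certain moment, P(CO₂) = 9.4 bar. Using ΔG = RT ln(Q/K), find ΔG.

ΔG = 8.04 kJ/mol

(CaCO₃, CaO are pure solids — omitted from Q_p.)
Q_p = P(CO₂) = 9.40
ΔG = RT ln(Q_p/K_p) = (8.314 J mol⁻¹ K⁻¹)(1200 K) × ln(9.40/4.2)
   = (9.977 kJ/mol)(0.8056) = 8.04 kJ/mol
ΔG > 0, so the forward reaction is non-spontaneous (proceeds in reverse).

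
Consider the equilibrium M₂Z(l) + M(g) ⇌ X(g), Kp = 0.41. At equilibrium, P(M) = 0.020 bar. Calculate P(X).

P(X) = 0.0082 bar

(M₂Z is a pure liquid — omitted from Kp.)
At equilibrium, Kp = P(X) / P(M) = 0.41.
(P(X)) / (0.020) = 0.41
P(X) = 0.00820 = 0.0082 bar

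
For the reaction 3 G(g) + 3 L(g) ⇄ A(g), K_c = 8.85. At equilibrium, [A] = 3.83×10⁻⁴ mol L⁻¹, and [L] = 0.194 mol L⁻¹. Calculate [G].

[G] = 0.181 mol L⁻¹

At equilibrium, K_c = [A] / ([G]³·[L]³) = 8.85.
(3.83×10⁻⁴) / (([G])³·(0.194)³) = 8.85
[G]³ = 0.00593 ⇒ [G] = 0.181 mol L⁻¹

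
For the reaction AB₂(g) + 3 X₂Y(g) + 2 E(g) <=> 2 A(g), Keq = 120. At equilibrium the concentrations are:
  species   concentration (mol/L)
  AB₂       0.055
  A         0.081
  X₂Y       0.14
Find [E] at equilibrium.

[E] = 0.60 mol/L

At equilibrium, Keq = [A]² / ([AB₂]·[X₂Y]³·[E]²) = 120.
(0.081)² / ((0.055)·(0.14)³·([E])²) = 120
[E]² = 0.362 ⇒ [E] = 0.60 mol/L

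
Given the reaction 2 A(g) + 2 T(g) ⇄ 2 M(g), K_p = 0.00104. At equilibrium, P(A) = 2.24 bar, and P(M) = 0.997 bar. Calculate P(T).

P(T) = 13.8 bar

At equilibrium, K_p = P(M)² / (P(A)²·P(T)²) = 0.00104.
(0.997)² / ((2.24)²·(P(T))²) = 0.00104
P(T)² = 190 ⇒ P(T) = 13.8 bar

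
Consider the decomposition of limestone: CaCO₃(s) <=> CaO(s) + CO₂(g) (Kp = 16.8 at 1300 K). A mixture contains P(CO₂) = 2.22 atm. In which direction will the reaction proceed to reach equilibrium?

to the right

(CaCO₃, CaO are pure solids — omitted from Qp.)
Qp = P(CO₂) = 2.22
Qp = 2.22 < Kp = 16.8, so the forward reaction proceeds.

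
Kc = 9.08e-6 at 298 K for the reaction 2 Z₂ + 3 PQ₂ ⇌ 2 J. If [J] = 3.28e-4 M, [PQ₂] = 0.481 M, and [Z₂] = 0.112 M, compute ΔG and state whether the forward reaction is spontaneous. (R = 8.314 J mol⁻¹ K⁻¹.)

ΔG = 5.30 kJ/mol; the forward reaction is non-spontaneous

Qc = [J]² / ([Z₂]²·[PQ₂]³) = (3.28e-4)² / ((0.112)²·(0.481)³) = 7.71e-5
ΔG = RT ln(Qc/Kc) = (8.314 J mol⁻¹ K⁻¹)(298 K) × ln(7.71e-5/9.08e-6)
   = (2.478 kJ/mol)(2.139) = 5.30 kJ/mol
ΔG > 0, so the forward reaction is non-spontaneous (proceeds in reverse).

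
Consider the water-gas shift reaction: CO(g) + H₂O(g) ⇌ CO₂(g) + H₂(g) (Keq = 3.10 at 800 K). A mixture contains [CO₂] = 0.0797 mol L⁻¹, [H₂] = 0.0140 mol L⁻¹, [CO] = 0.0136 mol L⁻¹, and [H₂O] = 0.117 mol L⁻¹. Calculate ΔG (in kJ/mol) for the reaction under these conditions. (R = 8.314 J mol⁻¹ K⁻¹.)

ΔG = -9.89 kJ/mol

Q = [CO₂]·[H₂] / ([CO]·[H₂O]) = (0.0797)·(0.0140) / ((0.0136)·(0.117)) = 0.701
ΔG = RT ln(Q/Keq) = (8.314 J mol⁻¹ K⁻¹)(800 K) × ln(0.701/3.10)
   = (6.651 kJ/mol)(-1.487) = -9.89 kJ/mol
ΔG < 0, so the forward reaction is spontaneous (proceeds forward).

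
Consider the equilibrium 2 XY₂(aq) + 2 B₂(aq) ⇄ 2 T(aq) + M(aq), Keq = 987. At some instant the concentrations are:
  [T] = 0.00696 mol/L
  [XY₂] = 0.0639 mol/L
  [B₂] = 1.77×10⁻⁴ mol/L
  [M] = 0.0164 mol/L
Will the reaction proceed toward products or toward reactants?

toward reactants

Q = [T]²·[M] / ([XY₂]²·[B₂]²) = (0.00696)²·(0.0164) / ((0.0639)²·(1.77×10⁻⁴)²) = 6210
Q = 6210 > Keq = 987, so the reverse reaction proceeds.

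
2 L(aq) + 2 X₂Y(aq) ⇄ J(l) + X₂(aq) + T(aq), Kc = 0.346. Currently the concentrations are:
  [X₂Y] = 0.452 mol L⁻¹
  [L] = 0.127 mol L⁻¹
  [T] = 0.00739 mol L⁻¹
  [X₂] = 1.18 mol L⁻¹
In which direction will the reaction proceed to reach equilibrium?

toward reactants

(J is a pure liquid — omitted from Qc.)
Qc = [X₂]·[T] / ([L]²·[X₂Y]²) = (1.18)·(0.00739) / ((0.127)²·(0.452)²) = 2.65
Qc = 2.65 > Kc = 0.346, so the reverse reaction proceeds.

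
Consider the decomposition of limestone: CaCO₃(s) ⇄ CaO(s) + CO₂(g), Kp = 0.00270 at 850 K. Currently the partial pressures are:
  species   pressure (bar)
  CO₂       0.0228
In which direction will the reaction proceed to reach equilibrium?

(CaCO₃, CaO are pure solids — omitted from Qp.)
Qp = P(CO₂) = 0.0228
Qp = 0.0228 > Kp = 0.00270, so the reverse reaction proceeds.

to the left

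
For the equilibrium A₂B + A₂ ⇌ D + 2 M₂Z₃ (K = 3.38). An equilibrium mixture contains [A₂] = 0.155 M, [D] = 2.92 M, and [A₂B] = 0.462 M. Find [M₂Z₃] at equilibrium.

[M₂Z₃] = 0.288 M

At equilibrium, K = [D]·[M₂Z₃]² / ([A₂B]·[A₂]) = 3.38.
(2.92)·([M₂Z₃])² / ((0.462)·(0.155)) = 3.38
[M₂Z₃]² = 0.0829 ⇒ [M₂Z₃] = 0.288 M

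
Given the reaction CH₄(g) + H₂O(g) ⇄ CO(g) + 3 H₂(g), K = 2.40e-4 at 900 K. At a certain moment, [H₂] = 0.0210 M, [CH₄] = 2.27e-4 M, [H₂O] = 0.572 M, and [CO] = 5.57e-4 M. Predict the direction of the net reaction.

Q = [CO]·[H₂]³ / ([CH₄]·[H₂O]) = (5.57e-4)·(0.0210)³ / ((2.27e-4)·(0.572)) = 3.97e-5
Q = 3.97e-5 < K = 2.40e-4, so the forward reaction proceeds.

forward (toward products)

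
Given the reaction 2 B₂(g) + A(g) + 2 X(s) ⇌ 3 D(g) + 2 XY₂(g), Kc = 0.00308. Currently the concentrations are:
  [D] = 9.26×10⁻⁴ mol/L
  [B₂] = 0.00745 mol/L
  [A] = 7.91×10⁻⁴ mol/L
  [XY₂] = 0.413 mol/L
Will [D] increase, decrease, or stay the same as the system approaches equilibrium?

stay the same

(X is a pure solid — omitted from Qc.)
Qc = [D]³·[XY₂]² / ([B₂]²·[A]) = (9.26×10⁻⁴)³·(0.413)² / ((0.00745)²·(7.91×10⁻⁴)) = 0.00308
Qc = 0.00308 = Kc; the system is at equilibrium.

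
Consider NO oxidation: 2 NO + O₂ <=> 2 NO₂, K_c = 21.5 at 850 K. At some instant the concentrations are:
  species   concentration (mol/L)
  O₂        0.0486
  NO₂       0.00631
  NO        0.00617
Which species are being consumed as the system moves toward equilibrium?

Q_c = [NO₂]² / ([NO]²·[O₂]) = (0.00631)² / ((0.00617)²·(0.0486)) = 21.5
Q_c = 21.5 = K_c; the system is at equilibrium.

none (at equilibrium)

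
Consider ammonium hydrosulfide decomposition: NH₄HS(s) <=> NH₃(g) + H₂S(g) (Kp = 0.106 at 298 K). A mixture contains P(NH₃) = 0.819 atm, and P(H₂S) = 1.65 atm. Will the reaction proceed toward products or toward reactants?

reverse (toward reactants)

(NH₄HS is a pure solid — omitted from Qp.)
Qp = P(NH₃)·P(H₂S) = (0.819)·(1.65) = 1.35
Qp = 1.35 > Kp = 0.106, so the reverse reaction proceeds.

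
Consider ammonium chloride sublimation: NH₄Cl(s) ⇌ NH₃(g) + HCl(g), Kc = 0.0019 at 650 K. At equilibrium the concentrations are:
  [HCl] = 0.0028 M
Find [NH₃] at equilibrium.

[NH₃] = 0.68 M

(NH₄Cl is a pure solid — omitted from Kc.)
At equilibrium, Kc = [NH₃]·[HCl] = 0.0019.
([NH₃])·(0.0028) = 0.0019
[NH₃] = 0.679 = 0.68 M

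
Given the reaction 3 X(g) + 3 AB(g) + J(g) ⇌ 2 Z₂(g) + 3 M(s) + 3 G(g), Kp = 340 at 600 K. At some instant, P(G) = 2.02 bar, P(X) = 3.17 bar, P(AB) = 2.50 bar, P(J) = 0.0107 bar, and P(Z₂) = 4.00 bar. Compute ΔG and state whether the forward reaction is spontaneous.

ΔG = -13.1 kJ/mol; the forward reaction is spontaneous

(M is a pure solid — omitted from Qp.)
Qp = P(Z₂)²·P(G)³ / (P(X)³·P(AB)³·P(J)) = (4.00)²·(2.02)³ / ((3.17)³·(2.50)³·(0.0107)) = 24.8
ΔG = RT ln(Qp/Kp) = (8.314 J mol⁻¹ K⁻¹)(600 K) × ln(24.8/340)
   = (4.988 kJ/mol)(-2.618) = -13.1 kJ/mol
ΔG < 0, so the forward reaction is spontaneous (proceeds forward).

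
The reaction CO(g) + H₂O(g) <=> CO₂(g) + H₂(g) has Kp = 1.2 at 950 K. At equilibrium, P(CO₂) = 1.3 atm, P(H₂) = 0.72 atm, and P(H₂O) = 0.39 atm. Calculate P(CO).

P(CO) = 2.0 atm

At equilibrium, Kp = P(CO₂)·P(H₂) / (P(CO)·P(H₂O)) = 1.2.
(1.3)·(0.72) / ((P(CO))·(0.39)) = 1.2
P(CO) = 2.00 = 2.0 atm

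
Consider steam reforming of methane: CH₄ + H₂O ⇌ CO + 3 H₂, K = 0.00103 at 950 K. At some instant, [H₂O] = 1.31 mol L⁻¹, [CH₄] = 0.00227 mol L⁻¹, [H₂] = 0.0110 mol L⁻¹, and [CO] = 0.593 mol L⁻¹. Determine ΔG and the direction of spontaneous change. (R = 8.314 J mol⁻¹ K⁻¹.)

ΔG = -10.7 kJ/mol; the forward reaction is spontaneous

Q = [CO]·[H₂]³ / ([CH₄]·[H₂O]) = (0.593)·(0.0110)³ / ((0.00227)·(1.31)) = 2.65e-4
ΔG = RT ln(Q/K) = (8.314 J mol⁻¹ K⁻¹)(950 K) × ln(2.65e-4/0.00103)
   = (7.898 kJ/mol)(-1.358) = -10.7 kJ/mol
ΔG < 0, so the forward reaction is spontaneous (proceeds forward).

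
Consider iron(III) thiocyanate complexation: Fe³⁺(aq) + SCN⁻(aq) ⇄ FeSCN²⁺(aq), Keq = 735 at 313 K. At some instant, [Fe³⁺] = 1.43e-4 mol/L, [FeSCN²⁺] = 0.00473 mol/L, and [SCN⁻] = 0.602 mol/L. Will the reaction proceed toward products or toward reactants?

Q = [FeSCN²⁺] / ([Fe³⁺]·[SCN⁻]) = (0.00473) / ((1.43e-4)·(0.602)) = 54.9
Q = 54.9 < Keq = 735, so the forward reaction proceeds.

to the right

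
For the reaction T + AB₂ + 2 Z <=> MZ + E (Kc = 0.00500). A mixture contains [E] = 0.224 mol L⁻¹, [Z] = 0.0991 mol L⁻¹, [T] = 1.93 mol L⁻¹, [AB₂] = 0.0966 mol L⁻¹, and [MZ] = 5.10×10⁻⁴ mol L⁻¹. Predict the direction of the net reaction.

Qc = [MZ]·[E] / ([T]·[AB₂]·[Z]²) = (5.10×10⁻⁴)·(0.224) / ((1.93)·(0.0966)·(0.0991)²) = 0.0624
Qc = 0.0624 > Kc = 0.00500, so the reverse reaction proceeds.

to the left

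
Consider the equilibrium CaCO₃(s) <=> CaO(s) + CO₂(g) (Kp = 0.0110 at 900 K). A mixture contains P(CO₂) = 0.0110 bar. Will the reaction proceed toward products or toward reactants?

(CaCO₃, CaO are pure solids — omitted from Qp.)
Qp = P(CO₂) = 0.0110
Qp = 0.0110 = Kp, so the system is already at equilibrium.

no net change (already at equilibrium)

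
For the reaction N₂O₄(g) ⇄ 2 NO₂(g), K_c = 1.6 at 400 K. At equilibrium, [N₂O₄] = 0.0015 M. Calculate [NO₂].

[NO₂] = 0.049 M

At equilibrium, K_c = [NO₂]² / [N₂O₄] = 1.6.
([NO₂])² / (0.0015) = 1.6
[NO₂]² = 0.00240 ⇒ [NO₂] = 0.049 M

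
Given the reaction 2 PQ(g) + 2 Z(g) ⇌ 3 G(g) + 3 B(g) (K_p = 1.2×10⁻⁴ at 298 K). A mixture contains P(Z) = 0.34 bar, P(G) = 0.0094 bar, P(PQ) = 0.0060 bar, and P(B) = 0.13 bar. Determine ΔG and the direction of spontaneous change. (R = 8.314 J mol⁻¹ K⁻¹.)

ΔG = 3.21 kJ/mol; the forward reaction is non-spontaneous

Q_p = P(G)³·P(B)³ / (P(PQ)²·P(Z)²) = (0.0094)³·(0.13)³ / ((0.0060)²·(0.34)²) = 4.38×10⁻⁴
ΔG = RT ln(Q_p/K_p) = (8.314 J mol⁻¹ K⁻¹)(298 K) × ln(4.38×10⁻⁴/1.2×10⁻⁴)
   = (2.478 kJ/mol)(1.295) = 3.21 kJ/mol
ΔG > 0, so the forward reaction is non-spontaneous (proceeds in reverse).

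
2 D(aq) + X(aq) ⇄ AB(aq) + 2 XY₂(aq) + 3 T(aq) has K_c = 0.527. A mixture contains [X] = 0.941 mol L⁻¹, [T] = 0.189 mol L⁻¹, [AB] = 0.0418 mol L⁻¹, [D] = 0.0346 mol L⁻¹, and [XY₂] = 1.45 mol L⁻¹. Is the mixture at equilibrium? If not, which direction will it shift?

Q_c = [AB]·[XY₂]²·[T]³ / ([D]²·[X]) = (0.0418)·(1.45)²·(0.189)³ / ((0.0346)²·(0.941)) = 0.527
Q_c = 0.527 = K_c; the system is at equilibrium.

yes, at equilibrium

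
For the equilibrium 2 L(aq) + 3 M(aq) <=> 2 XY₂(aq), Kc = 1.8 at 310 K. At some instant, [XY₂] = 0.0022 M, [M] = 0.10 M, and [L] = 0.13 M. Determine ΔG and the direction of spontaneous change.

Qc = [XY₂]² / ([L]²·[M]³) = (0.0022)² / ((0.13)²·(0.10)³) = 0.286
ΔG = RT ln(Qc/Kc) = (8.314 J mol⁻¹ K⁻¹)(310 K) × ln(0.286/1.8)
   = (2.577 kJ/mol)(-1.840) = -4.74 kJ/mol
ΔG < 0, so the forward reaction is spontaneous (proceeds forward).

ΔG = -4.74 kJ/mol; the forward reaction is spontaneous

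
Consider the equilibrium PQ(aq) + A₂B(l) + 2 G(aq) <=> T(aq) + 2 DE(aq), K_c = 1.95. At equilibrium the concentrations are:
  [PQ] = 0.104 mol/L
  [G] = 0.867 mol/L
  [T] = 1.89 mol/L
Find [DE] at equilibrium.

[DE] = 0.284 mol/L

(A₂B is a pure liquid — omitted from K_c.)
At equilibrium, K_c = [T]·[DE]² / ([PQ]·[G]²) = 1.95.
(1.89)·([DE])² / ((0.104)·(0.867)²) = 1.95
[DE]² = 0.0807 ⇒ [DE] = 0.284 mol/L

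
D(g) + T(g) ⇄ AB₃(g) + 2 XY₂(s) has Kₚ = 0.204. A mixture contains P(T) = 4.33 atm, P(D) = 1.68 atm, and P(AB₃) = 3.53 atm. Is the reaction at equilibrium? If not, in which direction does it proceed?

(XY₂ is a pure solid — omitted from Qₚ.)
Qₚ = P(AB₃) / (P(D)·P(T)) = (3.53) / ((1.68)·(4.33)) = 0.485
Qₚ = 0.485 > Kₚ = 0.204, so the reverse reaction proceeds.

toward reactants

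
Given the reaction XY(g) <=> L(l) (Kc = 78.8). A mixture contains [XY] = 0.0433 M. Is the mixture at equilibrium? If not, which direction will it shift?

no; Q < K, reaction proceeds forward

(L is a pure liquid — omitted from Qc.)
Qc = 1 / [XY] = 1 / (0.0433) = 23.1
Qc = 23.1 < Kc = 78.8: net forward reaction.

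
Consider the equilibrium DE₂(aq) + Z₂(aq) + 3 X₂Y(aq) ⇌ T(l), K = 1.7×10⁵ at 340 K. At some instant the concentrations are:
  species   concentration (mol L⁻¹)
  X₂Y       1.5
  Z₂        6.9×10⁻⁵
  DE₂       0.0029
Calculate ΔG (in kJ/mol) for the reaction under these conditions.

ΔG = 6.12 kJ/mol

(T is a pure liquid — omitted from Q.)
Q = 1 / ([DE₂]·[Z₂]·[X₂Y]³) = 1 / ((0.0029)·(6.9×10⁻⁵)·(1.5)³) = 1.48×10⁶
ΔG = RT ln(Q/K) = (8.314 J mol⁻¹ K⁻¹)(340 K) × ln(1.48×10⁶/1.7×10⁵)
   = (2.827 kJ/mol)(2.164) = 6.12 kJ/mol
ΔG > 0, so the forward reaction is non-spontaneous (proceeds in reverse).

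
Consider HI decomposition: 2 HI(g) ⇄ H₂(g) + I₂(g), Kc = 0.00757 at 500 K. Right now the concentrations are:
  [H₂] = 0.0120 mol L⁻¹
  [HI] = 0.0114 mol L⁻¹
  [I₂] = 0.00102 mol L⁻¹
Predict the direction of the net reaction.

Qc = [H₂]·[I₂] / [HI]² = (0.0120)·(0.00102) / (0.0114)² = 0.0942
Qc = 0.0942 > Kc = 0.00757, so the reverse reaction proceeds.

in the reverse direction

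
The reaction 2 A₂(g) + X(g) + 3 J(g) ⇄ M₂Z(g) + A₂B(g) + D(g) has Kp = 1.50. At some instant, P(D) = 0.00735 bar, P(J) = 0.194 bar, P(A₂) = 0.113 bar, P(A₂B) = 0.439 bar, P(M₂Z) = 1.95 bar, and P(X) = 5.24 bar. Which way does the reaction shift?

Qp = P(M₂Z)·P(A₂B)·P(D) / (P(A₂)²·P(X)·P(J)³) = (1.95)·(0.439)·(0.00735) / ((0.113)²·(5.24)·(0.194)³) = 12.9
Qp = 12.9 > Kp = 1.50, so the reverse reaction proceeds.

toward reactants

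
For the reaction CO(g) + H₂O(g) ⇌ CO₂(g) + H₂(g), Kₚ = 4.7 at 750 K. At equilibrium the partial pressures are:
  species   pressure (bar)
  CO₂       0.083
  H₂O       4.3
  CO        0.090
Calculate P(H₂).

At equilibrium, Kₚ = P(CO₂)·P(H₂) / (P(CO)·P(H₂O)) = 4.7.
(0.083)·(P(H₂)) / ((0.090)·(4.3)) = 4.7
P(H₂) = 21.9 = 22 bar

P(H₂) = 22 bar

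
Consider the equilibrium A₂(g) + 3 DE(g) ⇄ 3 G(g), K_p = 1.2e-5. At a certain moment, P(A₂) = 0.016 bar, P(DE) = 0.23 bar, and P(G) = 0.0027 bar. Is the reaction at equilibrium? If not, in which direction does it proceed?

Q_p = P(G)³ / (P(A₂)·P(DE)³) = (0.0027)³ / ((0.016)·(0.23)³) = 1.0e-4
Q_p = 1.0e-4 > K_p = 1.2e-5, so the reverse reaction proceeds.

to the left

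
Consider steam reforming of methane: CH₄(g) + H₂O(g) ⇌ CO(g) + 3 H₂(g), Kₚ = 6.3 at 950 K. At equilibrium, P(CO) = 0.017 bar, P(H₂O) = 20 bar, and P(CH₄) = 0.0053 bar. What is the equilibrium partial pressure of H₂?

P(H₂) = 3.4 bar

At equilibrium, Kₚ = P(CO)·P(H₂)³ / (P(CH₄)·P(H₂O)) = 6.3.
(0.017)·(P(H₂))³ / ((0.0053)·(20)) = 6.3
P(H₂)³ = 39.3 ⇒ P(H₂) = 3.4 bar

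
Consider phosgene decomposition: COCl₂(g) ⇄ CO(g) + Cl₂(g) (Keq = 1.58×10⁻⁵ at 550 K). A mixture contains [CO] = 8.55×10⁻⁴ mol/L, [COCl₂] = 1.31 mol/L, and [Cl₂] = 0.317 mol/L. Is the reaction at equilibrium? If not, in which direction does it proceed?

Q = [CO]·[Cl₂] / [COCl₂] = (8.55×10⁻⁴)·(0.317) / (1.31) = 2.07×10⁻⁴
Q = 2.07×10⁻⁴ > Keq = 1.58×10⁻⁵, so the reverse reaction proceeds.

to the left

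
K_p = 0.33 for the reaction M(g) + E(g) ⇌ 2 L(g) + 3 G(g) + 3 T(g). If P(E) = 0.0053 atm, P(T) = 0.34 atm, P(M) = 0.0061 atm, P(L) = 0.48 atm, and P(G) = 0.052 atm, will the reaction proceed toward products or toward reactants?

in the forward direction

Q_p = P(L)²·P(G)³·P(T)³ / (P(M)·P(E)) = (0.48)²·(0.052)³·(0.34)³ / ((0.0061)·(0.0053)) = 0.039
Q_p = 0.039 < K_p = 0.33, so the forward reaction proceeds.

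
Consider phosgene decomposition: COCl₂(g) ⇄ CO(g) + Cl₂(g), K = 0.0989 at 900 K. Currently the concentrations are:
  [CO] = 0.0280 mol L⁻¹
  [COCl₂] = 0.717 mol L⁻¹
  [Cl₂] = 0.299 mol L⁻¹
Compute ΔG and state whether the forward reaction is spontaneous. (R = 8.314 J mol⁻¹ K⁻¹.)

Q = [CO]·[Cl₂] / [COCl₂] = (0.0280)·(0.299) / (0.717) = 0.0117
ΔG = RT ln(Q/K) = (8.314 J mol⁻¹ K⁻¹)(900 K) × ln(0.0117/0.0989)
   = (7.483 kJ/mol)(-2.135) = -16.0 kJ/mol
ΔG < 0, so the forward reaction is spontaneous (proceeds forward).

ΔG = -16.0 kJ/mol; the forward reaction is spontaneous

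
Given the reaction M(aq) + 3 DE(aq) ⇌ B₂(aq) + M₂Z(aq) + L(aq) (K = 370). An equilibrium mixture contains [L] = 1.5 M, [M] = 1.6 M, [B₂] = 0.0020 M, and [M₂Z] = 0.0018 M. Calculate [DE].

At equilibrium, K = [B₂]·[M₂Z]·[L] / ([M]·[DE]³) = 370.
(0.0020)·(0.0018)·(1.5) / ((1.6)·([DE])³) = 370
[DE]³ = 9.12×10⁻⁹ ⇒ [DE] = 0.0021 M

[DE] = 0.0021 M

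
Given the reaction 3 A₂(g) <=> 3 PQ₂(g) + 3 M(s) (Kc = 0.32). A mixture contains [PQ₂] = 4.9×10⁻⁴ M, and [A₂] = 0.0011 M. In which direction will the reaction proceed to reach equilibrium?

(M is a pure solid — omitted from Qc.)
Qc = [PQ₂]³ / [A₂]³ = (4.9×10⁻⁴)³ / (0.0011)³ = 0.088
Qc = 0.088 < Kc = 0.32, so the forward reaction proceeds.

forward (toward products)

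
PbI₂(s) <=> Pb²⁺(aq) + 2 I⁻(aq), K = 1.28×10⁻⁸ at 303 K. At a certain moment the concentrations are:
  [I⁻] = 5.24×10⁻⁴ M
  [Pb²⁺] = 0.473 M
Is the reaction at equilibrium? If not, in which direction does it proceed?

to the left

(PbI₂ is a pure solid — omitted from Q.)
Q = [Pb²⁺]·[I⁻]² = (0.473)·(5.24×10⁻⁴)² = 1.30×10⁻⁷
Q = 1.30×10⁻⁷ > K = 1.28×10⁻⁸, so the reverse reaction proceeds.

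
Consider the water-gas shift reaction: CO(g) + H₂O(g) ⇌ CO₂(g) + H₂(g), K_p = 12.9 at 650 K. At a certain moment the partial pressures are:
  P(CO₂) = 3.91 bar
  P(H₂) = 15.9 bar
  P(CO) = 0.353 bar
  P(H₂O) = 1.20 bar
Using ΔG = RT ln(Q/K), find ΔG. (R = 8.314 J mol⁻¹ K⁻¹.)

Q_p = P(CO₂)·P(H₂) / (P(CO)·P(H₂O)) = (3.91)·(15.9) / ((0.353)·(1.20)) = 147
ΔG = RT ln(Q_p/K_p) = (8.314 J mol⁻¹ K⁻¹)(650 K) × ln(147/12.9)
   = (5.404 kJ/mol)(2.433) = 13.1 kJ/mol
ΔG > 0, so the forward reaction is non-spontaneous (proceeds in reverse).

ΔG = 13.1 kJ/mol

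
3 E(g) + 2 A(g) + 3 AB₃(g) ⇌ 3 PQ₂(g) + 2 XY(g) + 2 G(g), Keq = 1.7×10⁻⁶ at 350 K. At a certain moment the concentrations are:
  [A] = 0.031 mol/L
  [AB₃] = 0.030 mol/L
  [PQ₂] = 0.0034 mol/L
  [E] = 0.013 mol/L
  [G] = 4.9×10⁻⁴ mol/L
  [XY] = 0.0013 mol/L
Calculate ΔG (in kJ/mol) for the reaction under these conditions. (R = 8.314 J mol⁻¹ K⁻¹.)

Q = [PQ₂]³·[XY]²·[G]² / ([E]³·[A]²·[AB₃]³) = (0.0034)³·(0.0013)²·(4.9×10⁻⁴)² / ((0.013)³·(0.031)²·(0.030)³) = 2.80×10⁻⁷
ΔG = RT ln(Q/Keq) = (8.314 J mol⁻¹ K⁻¹)(350 K) × ln(2.80×10⁻⁷/1.7×10⁻⁶)
   = (2.910 kJ/mol)(-1.804) = -5.25 kJ/mol
ΔG < 0, so the forward reaction is spontaneous (proceeds forward).

ΔG = -5.25 kJ/mol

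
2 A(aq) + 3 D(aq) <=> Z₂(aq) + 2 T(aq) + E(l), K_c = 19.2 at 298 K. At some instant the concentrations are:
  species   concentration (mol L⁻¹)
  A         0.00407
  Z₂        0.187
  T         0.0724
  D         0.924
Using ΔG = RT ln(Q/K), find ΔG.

(E is a pure liquid — omitted from Q_c.)
Q_c = [Z₂]·[T]² / ([A]²·[D]³) = (0.187)·(0.0724)² / ((0.00407)²·(0.924)³) = 75.0
ΔG = RT ln(Q_c/K_c) = (8.314 J mol⁻¹ K⁻¹)(298 K) × ln(75.0/19.2)
   = (2.478 kJ/mol)(1.363) = 3.38 kJ/mol
ΔG > 0, so the forward reaction is non-spontaneous (proceeds in reverse).

ΔG = 3.38 kJ/mol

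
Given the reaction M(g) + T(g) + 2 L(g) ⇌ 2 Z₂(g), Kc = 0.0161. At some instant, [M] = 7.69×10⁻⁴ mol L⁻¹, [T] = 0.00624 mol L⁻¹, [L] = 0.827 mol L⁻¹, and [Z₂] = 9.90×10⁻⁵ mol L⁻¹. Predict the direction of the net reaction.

Qc = [Z₂]² / ([M]·[T]·[L]²) = (9.90×10⁻⁵)² / ((7.69×10⁻⁴)·(0.00624)·(0.827)²) = 0.00299
Qc = 0.00299 < Kc = 0.0161, so the forward reaction proceeds.

to the right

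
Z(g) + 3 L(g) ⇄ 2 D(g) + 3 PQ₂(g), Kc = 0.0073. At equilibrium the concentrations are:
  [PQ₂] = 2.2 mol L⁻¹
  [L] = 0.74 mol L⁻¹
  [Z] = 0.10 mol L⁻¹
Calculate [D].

At equilibrium, Kc = [D]²·[PQ₂]³ / ([Z]·[L]³) = 0.0073.
([D])²·(2.2)³ / ((0.10)·(0.74)³) = 0.0073
[D]² = 2.78×10⁻⁵ ⇒ [D] = 0.0053 mol L⁻¹

[D] = 0.0053 mol L⁻¹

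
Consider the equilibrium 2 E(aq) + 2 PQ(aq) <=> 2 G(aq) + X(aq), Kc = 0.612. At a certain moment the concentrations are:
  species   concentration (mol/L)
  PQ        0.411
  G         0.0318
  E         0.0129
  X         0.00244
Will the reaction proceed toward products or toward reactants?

in the forward direction

Qc = [G]²·[X] / ([E]²·[PQ]²) = (0.0318)²·(0.00244) / ((0.0129)²·(0.411)²) = 0.0878
Qc = 0.0878 < Kc = 0.612, so the forward reaction proceeds.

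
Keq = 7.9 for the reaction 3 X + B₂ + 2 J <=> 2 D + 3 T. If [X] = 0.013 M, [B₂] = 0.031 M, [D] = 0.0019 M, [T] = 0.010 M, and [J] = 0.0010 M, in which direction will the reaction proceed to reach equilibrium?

reverse (toward reactants)

Q = [D]²·[T]³ / ([X]³·[B₂]·[J]²) = (0.0019)²·(0.010)³ / ((0.013)³·(0.031)·(0.0010)²) = 53
Q = 53 > Keq = 7.9, so the reverse reaction proceeds.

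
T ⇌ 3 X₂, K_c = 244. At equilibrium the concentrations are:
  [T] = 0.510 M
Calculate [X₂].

[X₂] = 4.99 M

At equilibrium, K_c = [X₂]³ / [T] = 244.
([X₂])³ / (0.510) = 244
[X₂]³ = 124 ⇒ [X₂] = 4.99 M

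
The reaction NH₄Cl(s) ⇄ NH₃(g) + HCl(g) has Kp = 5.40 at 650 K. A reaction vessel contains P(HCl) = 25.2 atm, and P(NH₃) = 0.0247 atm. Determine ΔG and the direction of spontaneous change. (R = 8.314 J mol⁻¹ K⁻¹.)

ΔG = -11.7 kJ/mol; the forward reaction is spontaneous

(NH₄Cl is a pure solid — omitted from Qp.)
Qp = P(NH₃)·P(HCl) = (0.0247)·(25.2) = 0.622
ΔG = RT ln(Qp/Kp) = (8.314 J mol⁻¹ K⁻¹)(650 K) × ln(0.622/5.40)
   = (5.404 kJ/mol)(-2.161) = -11.7 kJ/mol
ΔG < 0, so the forward reaction is spontaneous (proceeds forward).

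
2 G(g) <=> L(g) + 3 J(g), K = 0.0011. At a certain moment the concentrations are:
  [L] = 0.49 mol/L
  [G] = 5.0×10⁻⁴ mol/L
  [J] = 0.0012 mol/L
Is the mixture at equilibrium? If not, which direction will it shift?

Q = [L]·[J]³ / [G]² = (0.49)·(0.0012)³ / (5.0×10⁻⁴)² = 0.0034
Q = 0.0034 > K = 0.0011: net reverse reaction.

no; Q > K, reaction proceeds in reverse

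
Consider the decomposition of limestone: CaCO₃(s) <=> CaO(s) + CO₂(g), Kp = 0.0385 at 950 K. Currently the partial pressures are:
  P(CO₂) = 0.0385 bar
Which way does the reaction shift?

neither direction; the system is at equilibrium

(CaCO₃, CaO are pure solids — omitted from Qp.)
Qp = P(CO₂) = 0.0385
Qp = 0.0385 = Kp, so the system is already at equilibrium.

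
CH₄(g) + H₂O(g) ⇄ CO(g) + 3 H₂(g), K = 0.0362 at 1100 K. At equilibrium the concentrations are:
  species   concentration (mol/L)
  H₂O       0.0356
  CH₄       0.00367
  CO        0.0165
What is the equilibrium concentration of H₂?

At equilibrium, K = [CO]·[H₂]³ / ([CH₄]·[H₂O]) = 0.0362.
(0.0165)·([H₂])³ / ((0.00367)·(0.0356)) = 0.0362
[H₂]³ = 2.87×10⁻⁴ ⇒ [H₂] = 0.0659 mol/L

[H₂] = 0.0659 mol/L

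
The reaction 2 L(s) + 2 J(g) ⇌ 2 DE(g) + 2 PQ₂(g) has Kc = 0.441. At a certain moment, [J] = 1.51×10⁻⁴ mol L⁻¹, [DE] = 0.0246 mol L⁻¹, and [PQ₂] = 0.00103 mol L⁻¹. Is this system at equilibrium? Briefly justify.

(L is a pure solid — omitted from Qc.)
Qc = [DE]²·[PQ₂]² / [J]² = (0.0246)²·(0.00103)² / (1.51×10⁻⁴)² = 0.0282
Qc = 0.0282 < Kc = 0.441: net forward reaction.

no; Q < K, reaction proceeds forward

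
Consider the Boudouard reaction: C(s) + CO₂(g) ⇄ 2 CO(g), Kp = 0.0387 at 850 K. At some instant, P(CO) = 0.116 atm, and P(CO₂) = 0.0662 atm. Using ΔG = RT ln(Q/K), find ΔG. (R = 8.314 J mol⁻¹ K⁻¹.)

ΔG = 11.7 kJ/mol

(C is a pure solid — omitted from Qp.)
Qp = P(CO)² / P(CO₂) = (0.116)² / (0.0662) = 0.203
ΔG = RT ln(Qp/Kp) = (8.314 J mol⁻¹ K⁻¹)(850 K) × ln(0.203/0.0387)
   = (7.067 kJ/mol)(1.657) = 11.7 kJ/mol
ΔG > 0, so the forward reaction is non-spontaneous (proceeds in reverse).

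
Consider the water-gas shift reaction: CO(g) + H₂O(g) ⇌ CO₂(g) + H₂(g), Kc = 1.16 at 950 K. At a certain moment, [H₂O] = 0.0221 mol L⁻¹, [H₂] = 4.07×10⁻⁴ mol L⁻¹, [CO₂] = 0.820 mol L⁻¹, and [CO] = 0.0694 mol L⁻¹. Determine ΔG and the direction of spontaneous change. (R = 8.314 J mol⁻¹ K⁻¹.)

ΔG = -13.2 kJ/mol; the forward reaction is spontaneous

Qc = [CO₂]·[H₂] / ([CO]·[H₂O]) = (0.820)·(4.07×10⁻⁴) / ((0.0694)·(0.0221)) = 0.218
ΔG = RT ln(Qc/Kc) = (8.314 J mol⁻¹ K⁻¹)(950 K) × ln(0.218/1.16)
   = (7.898 kJ/mol)(-1.672) = -13.2 kJ/mol
ΔG < 0, so the forward reaction is spontaneous (proceeds forward).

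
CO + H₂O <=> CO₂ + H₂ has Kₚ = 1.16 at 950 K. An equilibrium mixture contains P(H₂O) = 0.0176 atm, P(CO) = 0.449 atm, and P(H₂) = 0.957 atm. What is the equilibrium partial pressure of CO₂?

At equilibrium, Kₚ = P(CO₂)·P(H₂) / (P(CO)·P(H₂O)) = 1.16.
(P(CO₂))·(0.957) / ((0.449)·(0.0176)) = 1.16
P(CO₂) = 0.00958 atm

P(CO₂) = 0.00958 atm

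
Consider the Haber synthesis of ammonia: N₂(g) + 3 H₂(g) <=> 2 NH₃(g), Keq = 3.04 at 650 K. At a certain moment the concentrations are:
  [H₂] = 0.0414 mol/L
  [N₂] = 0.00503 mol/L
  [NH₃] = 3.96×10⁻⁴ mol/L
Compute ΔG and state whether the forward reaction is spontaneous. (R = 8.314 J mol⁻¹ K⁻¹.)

Q = [NH₃]² / ([N₂]·[H₂]³) = (3.96×10⁻⁴)² / ((0.00503)·(0.0414)³) = 0.439
ΔG = RT ln(Q/Keq) = (8.314 J mol⁻¹ K⁻¹)(650 K) × ln(0.439/3.04)
   = (5.404 kJ/mol)(-1.935) = -10.5 kJ/mol
ΔG < 0, so the forward reaction is spontaneous (proceeds forward).

ΔG = -10.5 kJ/mol; the forward reaction is spontaneous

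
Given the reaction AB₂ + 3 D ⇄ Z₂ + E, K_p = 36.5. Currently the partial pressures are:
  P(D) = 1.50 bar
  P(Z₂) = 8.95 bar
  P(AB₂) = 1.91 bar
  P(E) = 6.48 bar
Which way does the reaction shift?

Q_p = P(Z₂)·P(E) / (P(AB₂)·P(D)³) = (8.95)·(6.48) / ((1.91)·(1.50)³) = 9.00
Q_p = 9.00 < K_p = 36.5, so the forward reaction proceeds.

in the forward direction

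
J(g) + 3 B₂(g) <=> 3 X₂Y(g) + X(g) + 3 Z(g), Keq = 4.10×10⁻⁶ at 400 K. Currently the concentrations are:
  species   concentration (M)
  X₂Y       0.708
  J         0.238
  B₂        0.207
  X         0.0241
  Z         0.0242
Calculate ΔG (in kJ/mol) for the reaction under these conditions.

Q = [X₂Y]³·[X]·[Z]³ / ([J]·[B₂]³) = (0.708)³·(0.0241)·(0.0242)³ / ((0.238)·(0.207)³) = 5.74×10⁻⁵
ΔG = RT ln(Q/Keq) = (8.314 J mol⁻¹ K⁻¹)(400 K) × ln(5.74×10⁻⁵/4.10×10⁻⁶)
   = (3.326 kJ/mol)(2.639) = 8.78 kJ/mol
ΔG > 0, so the forward reaction is non-spontaneous (proceeds in reverse).

ΔG = 8.78 kJ/mol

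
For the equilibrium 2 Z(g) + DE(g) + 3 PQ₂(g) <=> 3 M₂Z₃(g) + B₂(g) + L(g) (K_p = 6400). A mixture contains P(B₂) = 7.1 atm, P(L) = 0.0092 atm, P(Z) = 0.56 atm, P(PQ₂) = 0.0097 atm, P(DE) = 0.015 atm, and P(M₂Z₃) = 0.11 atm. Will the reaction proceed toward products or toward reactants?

Q_p = P(M₂Z₃)³·P(B₂)·P(L) / (P(Z)²·P(DE)·P(PQ₂)³) = (0.11)³·(7.1)·(0.0092) / ((0.56)²·(0.015)·(0.0097)³) = 20000
Q_p = 20000 > K_p = 6400, so the reverse reaction proceeds.

toward reactants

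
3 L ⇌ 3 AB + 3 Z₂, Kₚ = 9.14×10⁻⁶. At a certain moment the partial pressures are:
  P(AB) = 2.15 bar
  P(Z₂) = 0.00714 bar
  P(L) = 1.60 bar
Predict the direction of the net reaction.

Qₚ = P(AB)³·P(Z₂)³ / P(L)³ = (2.15)³·(0.00714)³ / (1.60)³ = 8.83×10⁻⁷
Qₚ = 8.83×10⁻⁷ < Kₚ = 9.14×10⁻⁶, so the forward reaction proceeds.

to the right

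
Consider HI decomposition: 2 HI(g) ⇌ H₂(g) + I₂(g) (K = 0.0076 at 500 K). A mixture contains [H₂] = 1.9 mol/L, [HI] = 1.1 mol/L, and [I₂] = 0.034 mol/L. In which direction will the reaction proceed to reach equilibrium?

toward reactants

Q = [H₂]·[I₂] / [HI]² = (1.9)·(0.034) / (1.1)² = 0.053
Q = 0.053 > K = 0.0076, so the reverse reaction proceeds.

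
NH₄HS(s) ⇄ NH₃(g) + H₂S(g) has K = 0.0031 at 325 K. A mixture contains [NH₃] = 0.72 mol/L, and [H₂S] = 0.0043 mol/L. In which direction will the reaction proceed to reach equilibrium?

at equilibrium

(NH₄HS is a pure solid — omitted from Q.)
Q = [NH₃]·[H₂S] = (0.72)·(0.0043) = 0.0031
Q = 0.0031 = K, so the system is already at equilibrium.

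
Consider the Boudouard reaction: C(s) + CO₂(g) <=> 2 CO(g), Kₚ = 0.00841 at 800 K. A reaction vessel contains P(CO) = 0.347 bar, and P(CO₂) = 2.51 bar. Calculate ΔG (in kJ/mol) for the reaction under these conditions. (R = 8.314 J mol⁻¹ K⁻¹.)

(C is a pure solid — omitted from Qₚ.)
Qₚ = P(CO)² / P(CO₂) = (0.347)² / (2.51) = 0.0480
ΔG = RT ln(Qₚ/Kₚ) = (8.314 J mol⁻¹ K⁻¹)(800 K) × ln(0.0480/0.00841)
   = (6.651 kJ/mol)(1.742) = 11.6 kJ/mol
ΔG > 0, so the forward reaction is non-spontaneous (proceeds in reverse).

ΔG = 11.6 kJ/mol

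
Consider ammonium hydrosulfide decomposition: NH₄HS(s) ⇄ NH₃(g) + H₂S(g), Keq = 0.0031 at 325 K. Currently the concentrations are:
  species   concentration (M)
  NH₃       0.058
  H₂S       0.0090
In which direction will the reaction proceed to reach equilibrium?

to the right

(NH₄HS is a pure solid — omitted from Q.)
Q = [NH₃]·[H₂S] = (0.058)·(0.0090) = 5.2×10⁻⁴
Q = 5.2×10⁻⁴ < Keq = 0.0031, so the forward reaction proceeds.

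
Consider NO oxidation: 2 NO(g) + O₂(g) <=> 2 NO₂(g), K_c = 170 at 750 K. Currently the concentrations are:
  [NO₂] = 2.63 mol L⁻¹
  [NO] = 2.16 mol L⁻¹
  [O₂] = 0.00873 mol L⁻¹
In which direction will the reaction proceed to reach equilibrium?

no net change (already at equilibrium)

Q_c = [NO₂]² / ([NO]²·[O₂]) = (2.63)² / ((2.16)²·(0.00873)) = 170
Q_c = 170 = K_c, so the system is already at equilibrium.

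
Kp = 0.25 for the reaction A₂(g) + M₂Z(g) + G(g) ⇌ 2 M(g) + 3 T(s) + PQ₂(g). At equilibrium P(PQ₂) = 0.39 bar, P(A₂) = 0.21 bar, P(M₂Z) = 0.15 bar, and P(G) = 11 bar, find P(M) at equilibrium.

P(M) = 0.47 bar

(T is a pure solid — omitted from Kp.)
At equilibrium, Kp = P(M)²·P(PQ₂) / (P(A₂)·P(M₂Z)·P(G)) = 0.25.
(P(M))²·(0.39) / ((0.21)·(0.15)·(11)) = 0.25
P(M)² = 0.222 ⇒ P(M) = 0.47 bar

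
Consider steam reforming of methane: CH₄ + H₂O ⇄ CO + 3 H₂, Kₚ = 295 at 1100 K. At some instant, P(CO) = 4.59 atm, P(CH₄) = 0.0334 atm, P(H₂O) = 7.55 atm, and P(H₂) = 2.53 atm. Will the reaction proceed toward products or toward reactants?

neither direction; the system is at equilibrium

Qₚ = P(CO)·P(H₂)³ / (P(CH₄)·P(H₂O)) = (4.59)·(2.53)³ / ((0.0334)·(7.55)) = 295
Qₚ = 295 = Kₚ, so the system is already at equilibrium.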